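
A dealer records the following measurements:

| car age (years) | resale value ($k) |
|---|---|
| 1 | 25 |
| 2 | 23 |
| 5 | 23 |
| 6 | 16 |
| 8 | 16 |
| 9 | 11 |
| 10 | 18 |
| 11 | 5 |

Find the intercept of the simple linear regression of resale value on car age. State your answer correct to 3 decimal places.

27.255

n = 8, Σx = 52, Σy = 137, Σxy = 744, Σx² = 432
Sxx = Σx² − (Σx)²/n = 432 − 338 = 94
Sxy = Σxy − (Σx)(Σy)/n = 744 − 890.5 = -146.5
b = Sxy/Sxx = -146.5/94 = -1.558511
a = ȳ − b·x̄ = 17.125 − (-1.558511)·6.5 = 27.255319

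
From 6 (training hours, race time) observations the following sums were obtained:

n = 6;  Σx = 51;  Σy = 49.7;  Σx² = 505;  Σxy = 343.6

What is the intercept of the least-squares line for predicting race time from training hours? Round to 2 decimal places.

Sxx = Σx² − (Σx)²/n = 505 − 433.5 = 71.5
Sxy = Σxy − (Σx)(Σy)/n = 343.6 − 422.45 = -78.85
b = Sxy/Sxx = -78.85/71.5 = -1.102797
a = ȳ − b·x̄ = 8.283333 − (-1.102797)·8.5 = 17.657110

17.66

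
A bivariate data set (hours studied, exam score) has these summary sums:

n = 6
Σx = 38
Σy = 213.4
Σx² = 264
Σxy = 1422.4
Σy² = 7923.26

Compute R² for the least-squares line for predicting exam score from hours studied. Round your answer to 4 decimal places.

0.6457

Sxx = Σx² − (Σx)²/n = 264 − 240.666667 = 23.333333
Sxy = Σxy − (Σx)(Σy)/n = 1422.4 − 1351.533333 = 70.866667
Syy = Σy² − (Σy)²/n = 7923.26 − 7589.926667 = 333.333333
R² = Sxy²/(Sxx·Syy) = (70.866667)²/(23.333333·333.333333) = 0.645697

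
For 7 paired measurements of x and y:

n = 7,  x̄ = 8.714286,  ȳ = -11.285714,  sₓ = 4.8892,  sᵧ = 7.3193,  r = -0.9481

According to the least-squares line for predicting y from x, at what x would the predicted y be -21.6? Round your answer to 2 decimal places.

15.98

b = r · sᵧ/sₓ = -0.9481 · 7.3193/4.8892 = -1.419338
a = ȳ − b·x̄ = -11.285714 − (-1.419338)·8.714286 = 1.082805
Set a + b·x = -21.6: x = (-21.6 − 1.082805) / (-1.419338) = 15.981255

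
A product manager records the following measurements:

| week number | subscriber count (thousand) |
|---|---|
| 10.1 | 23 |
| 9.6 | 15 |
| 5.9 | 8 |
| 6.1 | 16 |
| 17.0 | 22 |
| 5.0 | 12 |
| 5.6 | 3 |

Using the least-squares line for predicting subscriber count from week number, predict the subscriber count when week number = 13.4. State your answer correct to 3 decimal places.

20.156

n = 7, Σx = 59.3, Σy = 99, Σxy = 971.9, Σx² = 611.55
Sxx = Σx² − (Σx)²/n = 611.55 − 502.355714 = 109.194286
Sxy = Σxy − (Σx)(Σy)/n = 971.9 − 838.671429 = 133.228571
b = Sxy/Sxx = 133.228571/109.194286 = 1.220106
a = ȳ − b·x̄ = 14.142857 − 1.220106·8.471429 = 3.806819
ŷ(13.4) = a + b·13.4 = 3.806819 + 1.220106·13.4 = 20.156235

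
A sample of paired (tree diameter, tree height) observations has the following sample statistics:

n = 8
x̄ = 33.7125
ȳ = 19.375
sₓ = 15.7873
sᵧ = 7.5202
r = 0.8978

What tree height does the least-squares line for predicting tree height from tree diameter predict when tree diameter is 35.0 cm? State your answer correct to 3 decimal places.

19.926

b = r · sᵧ/sₓ = 0.8978 · 7.5202/15.7873 = 0.427662
a = ȳ − b·x̄ = 19.375 − 0.427662·33.7125 = 4.957429
ŷ(35.0) = a + b·35.0 = 4.957429 + 0.427662·35 = 19.925615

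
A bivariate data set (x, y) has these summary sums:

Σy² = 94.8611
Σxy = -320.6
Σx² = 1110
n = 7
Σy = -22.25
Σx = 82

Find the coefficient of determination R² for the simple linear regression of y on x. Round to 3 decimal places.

Sxx = Σx² − (Σx)²/n = 1110 − 960.571429 = 149.428571
Sxy = Σxy − (Σx)(Σy)/n = -320.6 − (-260.642857) = -59.957143
Syy = Σy² − (Σy)²/n = 94.8611 − 70.723214 = 24.137886
R² = Sxy²/(Sxx·Syy) = (-59.957143)²/(149.428571·24.137886) = 0.996664

0.997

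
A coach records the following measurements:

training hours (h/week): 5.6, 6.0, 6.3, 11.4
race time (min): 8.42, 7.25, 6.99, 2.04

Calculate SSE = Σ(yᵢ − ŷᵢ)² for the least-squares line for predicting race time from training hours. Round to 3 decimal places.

n = 4, Σx = 29.3, Σy = 24.7, Σxy = 157.945, Σx² = 237.01, Σy² = 176.4806
Sxx = Σx² − (Σx)²/n = 237.01 − 214.6225 = 22.3875
Sxy = Σxy − (Σx)(Σy)/n = 157.945 − 180.9275 = -22.9825
Syy = Σy² − (Σy)²/n = 176.4806 − 152.5225 = 23.9581
b = Sxy/Sxx = -22.9825/22.3875 = -1.026577
SSE = Syy − b·Sxy = 23.9581 − (-1.026577)·(-22.9825) = 0.364786

0.365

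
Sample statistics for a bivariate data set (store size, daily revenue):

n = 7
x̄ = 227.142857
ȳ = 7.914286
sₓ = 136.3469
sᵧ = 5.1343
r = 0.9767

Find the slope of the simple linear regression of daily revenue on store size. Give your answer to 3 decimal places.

0.037

b = r · sᵧ/sₓ = 0.9767 · 5.1343/136.3469 = 0.036779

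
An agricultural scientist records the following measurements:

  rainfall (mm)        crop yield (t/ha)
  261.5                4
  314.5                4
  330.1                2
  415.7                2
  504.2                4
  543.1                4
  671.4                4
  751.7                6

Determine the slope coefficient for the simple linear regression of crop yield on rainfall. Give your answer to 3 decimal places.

n = 8, Σx = 3792.2, Σy = 30, Σxy = 15180.6, Σx² = 2014071.1
Sxx = Σx² − (Σx)²/n = 2014071.1 − 1797597.605 = 216473.495
Sxy = Σxy − (Σx)(Σy)/n = 15180.6 − 14220.75 = 959.85
b = Sxy/Sxx = 959.85/216473.495 = 0.004434

0.004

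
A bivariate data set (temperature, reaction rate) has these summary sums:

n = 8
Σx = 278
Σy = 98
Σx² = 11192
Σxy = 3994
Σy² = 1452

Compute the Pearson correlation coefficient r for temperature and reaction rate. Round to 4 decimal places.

Sxx = Σx² − (Σx)²/n = 11192 − 9660.5 = 1531.5
Sxy = Σxy − (Σx)(Σy)/n = 3994 − 3405.5 = 588.5
Syy = Σy² − (Σy)²/n = 1452 − 1200.5 = 251.5
r = Sxy/√(Sxx·Syy) = 588.5/√(385172.25) = 588.5/620.622470 = 0.948242

0.9482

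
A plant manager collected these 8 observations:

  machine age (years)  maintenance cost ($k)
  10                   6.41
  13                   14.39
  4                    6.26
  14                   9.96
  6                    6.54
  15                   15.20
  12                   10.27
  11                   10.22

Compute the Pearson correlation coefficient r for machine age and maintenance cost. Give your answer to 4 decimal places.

n = 8, Σx = 85, Σy = 79.25, Σxy = 918.55, Σx² = 1007, Σy² = 870.2823
Sxx = Σx² − (Σx)²/n = 1007 − 903.125 = 103.875
Sxy = Σxy − (Σx)(Σy)/n = 918.55 − 842.03125 = 76.51875
Syy = Σy² − (Σy)²/n = 870.2823 − 785.070312 = 85.211988
r = Sxy/√(Sxx·Syy) = 76.51875/√(8851.395202) = 76.51875/94.081854 = 0.813321

0.8133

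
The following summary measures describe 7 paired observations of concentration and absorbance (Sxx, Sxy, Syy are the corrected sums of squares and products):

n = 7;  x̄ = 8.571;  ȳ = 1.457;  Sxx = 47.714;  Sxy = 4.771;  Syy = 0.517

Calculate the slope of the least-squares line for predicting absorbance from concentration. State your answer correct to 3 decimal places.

b = Sxy/Sxx = 4.771/47.714 = 0.099992

0.100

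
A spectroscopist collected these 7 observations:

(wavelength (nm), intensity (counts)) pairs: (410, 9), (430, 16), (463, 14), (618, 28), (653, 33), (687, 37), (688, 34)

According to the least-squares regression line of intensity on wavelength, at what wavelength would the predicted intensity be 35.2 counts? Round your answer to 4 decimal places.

n = 7, Σx = 3949, Σy = 171, Σxy = 104716, Σx² = 2321015
Sxx = Σx² − (Σx)²/n = 2321015 − 2227800.142857 = 93214.857143
Sxy = Σxy − (Σx)(Σy)/n = 104716 − 96468.428571 = 8247.571429
b = Sxy/Sxx = 8247.571429/93214.857143 = 0.088479
a = ȳ − b·x̄ = 24.428571 − 0.088479·564.142857 = -25.486310
Set a + b·x = 35.2: x = (35.2 − (-25.486310)) / 0.088479 = 685.882594

685.8826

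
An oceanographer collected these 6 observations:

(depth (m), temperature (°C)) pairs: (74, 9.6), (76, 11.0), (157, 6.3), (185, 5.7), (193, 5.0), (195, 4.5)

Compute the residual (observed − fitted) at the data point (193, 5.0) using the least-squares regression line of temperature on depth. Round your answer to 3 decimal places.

0.089

n = 6, Σx = 880, Σy = 42.1, Σxy = 5432.5, Σx² = 145400
Sxx = Σx² − (Σx)²/n = 145400 − 129066.666667 = 16333.333333
Sxy = Σxy − (Σx)(Σy)/n = 5432.5 − 6174.666667 = -742.166667
b = Sxy/Sxx = -742.166667/16333.333333 = -0.045439
a = ȳ − b·x̄ = 7.016667 − (-0.045439)·146.666667 = 13.681020
ŷ(193) = 13.681020 + (-0.045439)·193 = 4.911337
residual = y − ŷ = 5.0 − 4.911337 = 0.088663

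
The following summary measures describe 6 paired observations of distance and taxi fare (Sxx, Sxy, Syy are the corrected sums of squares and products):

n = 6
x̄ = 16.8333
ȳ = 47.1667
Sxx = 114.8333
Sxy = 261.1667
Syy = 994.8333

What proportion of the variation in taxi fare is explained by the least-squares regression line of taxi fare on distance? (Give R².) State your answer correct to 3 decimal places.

0.597

R² = Sxy²/(Sxx·Syy) = (261.1667)²/(114.8333·994.8333) = 0.597059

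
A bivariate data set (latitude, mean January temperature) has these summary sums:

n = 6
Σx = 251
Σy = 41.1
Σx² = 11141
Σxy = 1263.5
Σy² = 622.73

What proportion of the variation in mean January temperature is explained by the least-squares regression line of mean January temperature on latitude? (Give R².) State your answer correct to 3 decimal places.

Sxx = Σx² − (Σx)²/n = 11141 − 10500.166667 = 640.833333
Sxy = Σxy − (Σx)(Σy)/n = 1263.5 − 1719.35 = -455.85
Syy = Σy² − (Σy)²/n = 622.73 − 281.535 = 341.195
R² = Sxy²/(Sxx·Syy) = (-455.85)²/(640.833333·341.195) = 0.950378

0.950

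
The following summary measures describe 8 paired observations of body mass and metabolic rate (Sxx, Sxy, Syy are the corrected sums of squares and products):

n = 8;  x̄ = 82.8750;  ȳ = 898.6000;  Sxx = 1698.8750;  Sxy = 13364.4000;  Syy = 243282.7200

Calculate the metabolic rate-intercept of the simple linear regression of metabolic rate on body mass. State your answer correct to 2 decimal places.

246.65

b = Sxy/Sxx = 13364.4/1698.875 = 7.866618
a = ȳ − b·x̄ = 898.6 − 7.866618·82.875 = 246.654065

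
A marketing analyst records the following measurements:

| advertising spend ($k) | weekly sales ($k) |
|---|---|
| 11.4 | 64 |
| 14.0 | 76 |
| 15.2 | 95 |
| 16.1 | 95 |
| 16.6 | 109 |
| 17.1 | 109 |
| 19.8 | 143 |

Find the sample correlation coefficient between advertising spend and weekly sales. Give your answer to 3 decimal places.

0.977

n = 7, Σx = 110.2, Σy = 691, Σxy = 11271.8, Σx² = 1776.22, Σy² = 72133
Sxx = Σx² − (Σx)²/n = 1776.22 − 1734.862857 = 41.357143
Sxy = Σxy − (Σx)(Σy)/n = 11271.8 − 10878.314286 = 393.485714
Syy = Σy² − (Σy)²/n = 72133 − 68211.571429 = 3921.428571
r = Sxy/√(Sxx·Syy) = 393.485714/√(162179.081633) = 393.485714/402.714640 = 0.977083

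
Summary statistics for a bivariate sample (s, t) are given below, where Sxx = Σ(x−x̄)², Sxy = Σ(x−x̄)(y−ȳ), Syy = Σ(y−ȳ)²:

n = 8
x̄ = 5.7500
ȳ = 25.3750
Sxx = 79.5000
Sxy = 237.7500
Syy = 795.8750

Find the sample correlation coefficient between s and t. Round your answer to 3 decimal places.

r = Sxy/√(Sxx·Syy) = 237.75/√(63272.0625) = 237.75/251.539386 = 0.945180

0.945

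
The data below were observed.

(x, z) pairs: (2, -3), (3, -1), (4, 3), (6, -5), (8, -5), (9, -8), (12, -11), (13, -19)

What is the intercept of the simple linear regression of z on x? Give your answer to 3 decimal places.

n = 8, Σx = 57, Σy = -49, Σxy = -518, Σx² = 523
Sxx = Σx² − (Σx)²/n = 523 − 406.125 = 116.875
Sxy = Σxy − (Σx)(Σy)/n = -518 − (-349.125) = -168.875
b = Sxy/Sxx = -168.875/116.875 = -1.444920
a = ȳ − b·x̄ = -6.125 − (-1.444920)·7.125 = 4.170053

4.170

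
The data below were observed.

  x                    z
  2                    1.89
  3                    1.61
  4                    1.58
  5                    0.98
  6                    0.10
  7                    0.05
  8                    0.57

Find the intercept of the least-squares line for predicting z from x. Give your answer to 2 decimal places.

n = 7, Σx = 35, Σy = 6.78, Σxy = 25.34, Σx² = 203
Sxx = Σx² − (Σx)²/n = 203 − 175 = 28
Sxy = Σxy − (Σx)(Σy)/n = 25.34 − 33.9 = -8.56
b = Sxy/Sxx = -8.56/28 = -0.305714
a = ȳ − b·x̄ = 0.968571 − (-0.305714)·5 = 2.497143

2.50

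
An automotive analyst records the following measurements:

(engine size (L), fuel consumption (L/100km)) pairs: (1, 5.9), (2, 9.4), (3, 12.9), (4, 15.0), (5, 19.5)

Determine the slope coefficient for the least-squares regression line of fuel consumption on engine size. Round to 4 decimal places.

n = 5, Σx = 15, Σy = 62.7, Σxy = 220.9, Σx² = 55
Sxx = Σx² − (Σx)²/n = 55 − 45 = 10
Sxy = Σxy − (Σx)(Σy)/n = 220.9 − 188.1 = 32.8
b = Sxy/Sxx = 32.8/10 = 3.28

3.2800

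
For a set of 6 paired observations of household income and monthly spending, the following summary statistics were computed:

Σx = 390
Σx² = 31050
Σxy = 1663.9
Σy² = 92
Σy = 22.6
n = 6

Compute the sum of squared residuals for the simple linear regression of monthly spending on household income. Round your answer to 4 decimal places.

Sxx = Σx² − (Σx)²/n = 31050 − 25350 = 5700
Sxy = Σxy − (Σx)(Σy)/n = 1663.9 − 1469 = 194.9
Syy = Σy² − (Σy)²/n = 92 − 85.126667 = 6.873333
b = Sxy/Sxx = 194.9/5700 = 0.034193
SSE = Syy − b·Sxy = 6.873333 − 0.034193·194.9 = 0.209121

0.2091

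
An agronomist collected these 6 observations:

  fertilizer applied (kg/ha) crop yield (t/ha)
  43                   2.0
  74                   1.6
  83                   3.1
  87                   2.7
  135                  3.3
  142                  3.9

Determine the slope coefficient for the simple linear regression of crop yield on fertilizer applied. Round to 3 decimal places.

0.019

n = 6, Σx = 564, Σy = 16.6, Σxy = 1695.9, Σx² = 60172
Sxx = Σx² − (Σx)²/n = 60172 − 53016 = 7156
Sxy = Σxy − (Σx)(Σy)/n = 1695.9 − 1560.4 = 135.5
b = Sxy/Sxx = 135.5/7156 = 0.018935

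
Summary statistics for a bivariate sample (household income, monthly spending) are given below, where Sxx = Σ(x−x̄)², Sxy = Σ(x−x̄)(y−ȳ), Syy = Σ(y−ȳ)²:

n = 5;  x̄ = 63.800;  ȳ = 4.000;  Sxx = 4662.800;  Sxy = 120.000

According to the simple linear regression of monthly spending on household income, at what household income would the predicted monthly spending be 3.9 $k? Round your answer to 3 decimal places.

59.914

b = Sxy/Sxx = 120/4662.8 = 0.025736
a = ȳ − b·x̄ = 4 − 0.025736·63.8 = 2.358068
Set a + b·x = 3.9: x = (3.9 − 2.358068) / 0.025736 = 59.914333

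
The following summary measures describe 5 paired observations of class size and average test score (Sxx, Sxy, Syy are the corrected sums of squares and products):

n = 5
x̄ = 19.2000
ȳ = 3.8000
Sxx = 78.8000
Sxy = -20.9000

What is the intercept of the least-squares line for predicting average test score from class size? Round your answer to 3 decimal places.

8.892

b = Sxy/Sxx = -20.9/78.8 = -0.265228
a = ȳ − b·x̄ = 3.8 − (-0.265228)·19.2 = 8.892386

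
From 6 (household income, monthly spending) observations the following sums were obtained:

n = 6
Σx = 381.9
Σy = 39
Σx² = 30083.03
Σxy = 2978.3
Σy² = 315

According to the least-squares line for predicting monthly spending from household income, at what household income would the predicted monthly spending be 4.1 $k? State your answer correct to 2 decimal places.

Sxx = Σx² − (Σx)²/n = 30083.03 − 24307.935 = 5775.095
Sxy = Σxy − (Σx)(Σy)/n = 2978.3 − 2482.35 = 495.95
b = Sxy/Sxx = 495.95/5775.095 = 0.085877
a = ȳ − b·x̄ = 6.5 − 0.085877·63.65 = 1.033905
Set a + b·x = 4.1: x = (4.1 − 1.033905) / 0.085877 = 35.703175

35.70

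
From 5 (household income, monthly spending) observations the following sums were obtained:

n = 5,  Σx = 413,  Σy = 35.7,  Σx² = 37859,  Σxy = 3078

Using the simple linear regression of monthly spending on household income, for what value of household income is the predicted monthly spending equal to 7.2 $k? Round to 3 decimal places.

84.340

Sxx = Σx² − (Σx)²/n = 37859 − 34113.8 = 3745.2
Sxy = Σxy − (Σx)(Σy)/n = 3078 − 2948.82 = 129.18
b = Sxy/Sxx = 129.18/3745.2 = 0.034492
a = ȳ − b·x̄ = 7.14 − 0.034492·82.6 = 4.290948
Set a + b·x = 7.2: x = (7.2 − 4.290948) / 0.034492 = 84.339526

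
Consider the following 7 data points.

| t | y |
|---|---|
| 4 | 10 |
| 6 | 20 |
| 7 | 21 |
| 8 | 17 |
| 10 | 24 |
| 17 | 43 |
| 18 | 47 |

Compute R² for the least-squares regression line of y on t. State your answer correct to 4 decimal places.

n = 7, Σx = 70, Σy = 182, Σxy = 2260, Σx² = 878, Σy² = 5864
Sxx = Σx² − (Σx)²/n = 878 − 700 = 178
Sxy = Σxy − (Σx)(Σy)/n = 2260 − 1820 = 440
Syy = Σy² − (Σy)²/n = 5864 − 4732 = 1132
R² = Sxy²/(Sxx·Syy) = (440)²/(178·1132) = 0.960813

0.9608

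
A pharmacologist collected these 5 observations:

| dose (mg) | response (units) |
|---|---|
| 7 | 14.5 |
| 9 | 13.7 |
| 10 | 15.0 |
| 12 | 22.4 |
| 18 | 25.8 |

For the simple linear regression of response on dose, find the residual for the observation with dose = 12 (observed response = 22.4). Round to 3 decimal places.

3.167

n = 5, Σx = 56, Σy = 91.4, Σxy = 1108, Σx² = 698
Sxx = Σx² − (Σx)²/n = 698 − 627.2 = 70.8
Sxy = Σxy − (Σx)(Σy)/n = 1108 − 1023.68 = 84.32
b = Sxy/Sxx = 84.32/70.8 = 1.190960
a = ȳ − b·x̄ = 18.28 − 1.190960·11.2 = 4.941243
ŷ(12) = 4.941243 + 1.190960·12 = 19.232768
residual = y − ŷ = 22.4 − 19.232768 = 3.167232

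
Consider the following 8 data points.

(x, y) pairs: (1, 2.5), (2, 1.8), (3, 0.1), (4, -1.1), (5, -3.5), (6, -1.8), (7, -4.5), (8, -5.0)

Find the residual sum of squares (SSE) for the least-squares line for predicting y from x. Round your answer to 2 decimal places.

4.43

n = 8, Σx = 36, Σy = -11.5, Σxy = -97.8, Σx² = 204, Σy² = 71.45
Sxx = Σx² − (Σx)²/n = 204 − 162 = 42
Sxy = Σxy − (Σx)(Σy)/n = -97.8 − (-51.75) = -46.05
Syy = Σy² − (Σy)²/n = 71.45 − 16.53125 = 54.91875
b = Sxy/Sxx = -46.05/42 = -1.096429
SSE = Syy − b·Sxy = 54.91875 − (-1.096429)·(-46.05) = 4.428214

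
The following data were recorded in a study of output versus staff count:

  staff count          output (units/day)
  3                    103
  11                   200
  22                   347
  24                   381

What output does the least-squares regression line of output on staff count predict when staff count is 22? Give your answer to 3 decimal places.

n = 4, Σx = 60, Σy = 1031, Σxy = 19287, Σx² = 1190
Sxx = Σx² − (Σx)²/n = 1190 − 900 = 290
Sxy = Σxy − (Σx)(Σy)/n = 19287 − 15465 = 3822
b = Sxy/Sxx = 3822/290 = 13.179310
a = ȳ − b·x̄ = 257.75 − 13.179310·15 = 60.060345
ŷ(22) = a + b·22 = 60.060345 + 13.179310·22 = 350.005172

350.005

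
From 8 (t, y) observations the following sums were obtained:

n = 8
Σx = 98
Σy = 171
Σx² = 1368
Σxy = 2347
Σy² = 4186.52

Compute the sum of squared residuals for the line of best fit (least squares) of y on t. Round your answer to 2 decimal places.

151.51

Sxx = Σx² − (Σx)²/n = 1368 − 1200.5 = 167.5
Sxy = Σxy − (Σx)(Σy)/n = 2347 − 2094.75 = 252.25
Syy = Σy² − (Σy)²/n = 4186.52 − 3655.125 = 531.395
b = Sxy/Sxx = 252.25/167.5 = 1.505970
SSE = Syy − b·Sxy = 531.395 − 1.505970·252.25 = 151.514030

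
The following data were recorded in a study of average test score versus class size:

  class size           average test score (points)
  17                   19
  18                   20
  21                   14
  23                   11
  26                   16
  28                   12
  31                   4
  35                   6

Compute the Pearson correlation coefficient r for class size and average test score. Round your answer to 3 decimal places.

-0.875

n = 8, Σx = 199, Σy = 102, Σxy = 2316, Σx² = 5229, Σy² = 1530
Sxx = Σx² − (Σx)²/n = 5229 − 4950.125 = 278.875
Sxy = Σxy − (Σx)(Σy)/n = 2316 − 2537.25 = -221.25
Syy = Σy² − (Σy)²/n = 1530 − 1300.5 = 229.5
r = Sxy/√(Sxx·Syy) = -221.25/√(64001.8125) = -221.25/252.985795 = -0.874555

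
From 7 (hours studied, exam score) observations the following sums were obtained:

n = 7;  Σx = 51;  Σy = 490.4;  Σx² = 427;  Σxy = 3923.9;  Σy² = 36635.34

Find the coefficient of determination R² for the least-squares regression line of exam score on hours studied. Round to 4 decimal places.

Sxx = Σx² − (Σx)²/n = 427 − 371.571429 = 55.428571
Sxy = Σxy − (Σx)(Σy)/n = 3923.9 − 3572.914286 = 350.985714
Syy = Σy² − (Σy)²/n = 36635.34 − 34356.022857 = 2279.317143
R² = Sxy²/(Sxx·Syy) = (350.985714)²/(55.428571·2279.317143) = 0.975080

0.9751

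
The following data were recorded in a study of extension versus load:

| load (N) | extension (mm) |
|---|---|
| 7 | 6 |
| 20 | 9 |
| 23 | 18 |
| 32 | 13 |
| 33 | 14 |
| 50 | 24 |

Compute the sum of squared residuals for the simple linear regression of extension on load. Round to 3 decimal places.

n = 6, Σx = 165, Σy = 84, Σxy = 2714, Σx² = 5591, Σy² = 1382
Sxx = Σx² − (Σx)²/n = 5591 − 4537.5 = 1053.5
Sxy = Σxy − (Σx)(Σy)/n = 2714 − 2310 = 404
Syy = Σy² − (Σy)²/n = 1382 − 1176 = 206
b = Sxy/Sxx = 404/1053.5 = 0.383484
SSE = Syy − b·Sxy = 206 − 0.383484·404 = 51.072615

51.073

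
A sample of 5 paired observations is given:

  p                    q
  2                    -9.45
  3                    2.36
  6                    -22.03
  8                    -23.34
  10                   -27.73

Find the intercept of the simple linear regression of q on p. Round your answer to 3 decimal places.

2.465

n = 5, Σx = 29, Σy = -80.19, Σxy = -608.02, Σx² = 213
Sxx = Σx² − (Σx)²/n = 213 − 168.2 = 44.8
Sxy = Σxy − (Σx)(Σy)/n = -608.02 − (-465.102) = -142.918
b = Sxy/Sxx = -142.918/44.8 = -3.190134
a = ȳ − b·x̄ = -16.038 − (-3.190134)·5.8 = 2.464777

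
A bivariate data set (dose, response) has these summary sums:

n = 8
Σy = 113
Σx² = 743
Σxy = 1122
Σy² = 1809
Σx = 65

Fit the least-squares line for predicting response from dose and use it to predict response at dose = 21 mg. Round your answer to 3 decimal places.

Sxx = Σx² − (Σx)²/n = 743 − 528.125 = 214.875
Sxy = Σxy − (Σx)(Σy)/n = 1122 − 918.125 = 203.875
b = Sxy/Sxx = 203.875/214.875 = 0.948807
a = ȳ − b·x̄ = 14.125 − 0.948807·8.125 = 6.415939
ŷ(21) = a + b·21 = 6.415939 + 0.948807·21 = 26.340896

26.341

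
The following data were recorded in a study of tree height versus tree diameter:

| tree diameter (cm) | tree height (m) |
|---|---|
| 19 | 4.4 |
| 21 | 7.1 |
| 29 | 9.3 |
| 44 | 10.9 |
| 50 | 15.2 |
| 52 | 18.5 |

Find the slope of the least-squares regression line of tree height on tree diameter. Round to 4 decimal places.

0.3342

n = 6, Σx = 215, Σy = 65.4, Σxy = 2704, Σx² = 8783
Sxx = Σx² − (Σx)²/n = 8783 − 7704.166667 = 1078.833333
Sxy = Σxy − (Σx)(Σy)/n = 2704 − 2343.5 = 360.5
b = Sxy/Sxx = 360.5/1078.833333 = 0.334157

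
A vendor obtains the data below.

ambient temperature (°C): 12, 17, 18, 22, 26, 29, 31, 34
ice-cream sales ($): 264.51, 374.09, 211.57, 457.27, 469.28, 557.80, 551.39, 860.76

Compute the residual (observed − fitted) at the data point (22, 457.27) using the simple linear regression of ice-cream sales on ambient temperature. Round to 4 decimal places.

n = 8, Σx = 189, Σy = 3746.67, Σxy = 98138.26, Σx² = 4875
Sxx = Σx² − (Σx)²/n = 4875 − 4465.125 = 409.875
Sxy = Σxy − (Σx)(Σy)/n = 98138.26 − 88515.07875 = 9623.18125
b = Sxy/Sxx = 9623.18125/409.875 = 23.478332
a = ȳ − b·x̄ = 468.33375 − 23.478332·23.625 = -86.341839
ŷ(22) = -86.341839 + 23.478332·22 = 430.181461
residual = y − ŷ = 457.27 − 430.181461 = 27.088539

27.0885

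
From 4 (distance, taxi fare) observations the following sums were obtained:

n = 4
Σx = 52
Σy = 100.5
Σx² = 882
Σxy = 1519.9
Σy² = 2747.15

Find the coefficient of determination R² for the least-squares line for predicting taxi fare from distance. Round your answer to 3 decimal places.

0.995

Sxx = Σx² − (Σx)²/n = 882 − 676 = 206
Sxy = Σxy − (Σx)(Σy)/n = 1519.9 − 1306.5 = 213.4
Syy = Σy² − (Σy)²/n = 2747.15 − 2525.0625 = 222.0875
R² = Sxy²/(Sxx·Syy) = (213.4)²/(206·222.0875) = 0.995400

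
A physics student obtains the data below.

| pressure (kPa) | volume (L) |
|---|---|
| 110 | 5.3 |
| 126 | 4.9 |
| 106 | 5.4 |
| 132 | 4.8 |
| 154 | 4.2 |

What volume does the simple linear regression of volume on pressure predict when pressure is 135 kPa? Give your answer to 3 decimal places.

4.687

n = 5, Σx = 628, Σy = 24.6, Σxy = 3053.2, Σx² = 80352
Sxx = Σx² − (Σx)²/n = 80352 − 78876.8 = 1475.2
Sxy = Σxy − (Σx)(Σy)/n = 3053.2 − 3089.76 = -36.56
b = Sxy/Sxx = -36.56/1475.2 = -0.024783
a = ȳ − b·x̄ = 4.92 − (-0.024783)·125.6 = 8.032755
ŷ(135) = a + b·135 = 8.032755 + (-0.024783)·135 = 4.687039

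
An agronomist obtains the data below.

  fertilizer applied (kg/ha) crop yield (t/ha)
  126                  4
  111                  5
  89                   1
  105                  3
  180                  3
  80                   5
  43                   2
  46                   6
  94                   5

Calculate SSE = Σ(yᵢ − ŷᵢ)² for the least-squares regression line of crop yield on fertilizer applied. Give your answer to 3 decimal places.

21.234

n = 9, Σx = 874, Σy = 34, Σxy = 3235, Σx² = 98744, Σy² = 150
Sxx = Σx² − (Σx)²/n = 98744 − 84875.111111 = 13868.888889
Sxy = Σxy − (Σx)(Σy)/n = 3235 − 3301.777778 = -66.777778
Syy = Σy² − (Σy)²/n = 150 − 128.444444 = 21.555556
b = Sxy/Sxx = -66.777778/13868.888889 = -0.004815
SSE = Syy − b·Sxy = 21.555556 − (-0.004815)·(-66.777778) = 21.234025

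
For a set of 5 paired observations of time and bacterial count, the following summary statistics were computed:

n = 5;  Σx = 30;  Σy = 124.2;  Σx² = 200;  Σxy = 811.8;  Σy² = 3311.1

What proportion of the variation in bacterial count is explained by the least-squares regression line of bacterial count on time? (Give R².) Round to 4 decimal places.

0.9814

Sxx = Σx² − (Σx)²/n = 200 − 180 = 20
Sxy = Σxy − (Σx)(Σy)/n = 811.8 − 745.2 = 66.6
Syy = Σy² − (Σy)²/n = 3311.1 − 3085.128 = 225.972
R² = Sxy²/(Sxx·Syy) = (66.6)²/(20·225.972) = 0.981440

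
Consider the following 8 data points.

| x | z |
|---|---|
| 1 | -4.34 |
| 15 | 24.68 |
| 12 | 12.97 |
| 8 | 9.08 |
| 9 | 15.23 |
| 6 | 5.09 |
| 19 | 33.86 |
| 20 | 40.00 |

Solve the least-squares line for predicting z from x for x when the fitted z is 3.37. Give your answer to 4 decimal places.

n = 8, Σx = 90, Σy = 136.57, Σxy = 2205.09, Σx² = 1312
Sxx = Σx² − (Σx)²/n = 1312 − 1012.5 = 299.5
Sxy = Σxy − (Σx)(Σy)/n = 2205.09 − 1536.4125 = 668.6775
b = Sxy/Sxx = 668.6775/299.5 = 2.232646
a = ȳ − b·x̄ = 17.07125 − 2.232646·11.25 = -8.046018
Set a + b·x = 3.37: x = (3.37 − (-8.046018)) / 2.232646 = 5.113223

5.1132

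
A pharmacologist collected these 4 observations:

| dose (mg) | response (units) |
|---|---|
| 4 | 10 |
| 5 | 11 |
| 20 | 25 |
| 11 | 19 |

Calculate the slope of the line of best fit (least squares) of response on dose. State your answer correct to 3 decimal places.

n = 4, Σx = 40, Σy = 65, Σxy = 804, Σx² = 562
Sxx = Σx² − (Σx)²/n = 562 − 400 = 162
Sxy = Σxy − (Σx)(Σy)/n = 804 − 650 = 154
b = Sxy/Sxx = 154/162 = 0.950617

0.951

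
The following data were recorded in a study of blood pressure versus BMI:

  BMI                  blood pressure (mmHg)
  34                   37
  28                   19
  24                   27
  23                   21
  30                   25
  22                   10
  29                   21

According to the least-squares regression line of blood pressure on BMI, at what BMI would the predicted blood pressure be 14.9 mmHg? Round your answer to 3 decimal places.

n = 7, Σx = 190, Σy = 160, Σxy = 4500, Σx² = 5270
Sxx = Σx² − (Σx)²/n = 5270 − 5157.142857 = 112.857143
Sxy = Σxy − (Σx)(Σy)/n = 4500 − 4342.857143 = 157.142857
b = Sxy/Sxx = 157.142857/112.857143 = 1.392405
a = ȳ − b·x̄ = 22.857143 − 1.392405·27.142857 = -14.936709
Set a + b·x = 14.9: x = (14.9 − (-14.936709)) / 1.392405 = 21.428182

21.428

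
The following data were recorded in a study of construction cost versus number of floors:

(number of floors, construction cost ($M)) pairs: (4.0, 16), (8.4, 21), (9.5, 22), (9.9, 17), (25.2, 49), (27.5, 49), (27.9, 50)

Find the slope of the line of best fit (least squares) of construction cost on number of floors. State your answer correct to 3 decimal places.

1.560

n = 7, Σx = 112.4, Σy = 224, Σxy = 4595, Σx² = 2444.52
Sxx = Σx² − (Σx)²/n = 2444.52 − 1804.822857 = 639.697143
Sxy = Σxy − (Σx)(Σy)/n = 4595 − 3596.8 = 998.2
b = Sxy/Sxx = 998.2/639.697143 = 1.560426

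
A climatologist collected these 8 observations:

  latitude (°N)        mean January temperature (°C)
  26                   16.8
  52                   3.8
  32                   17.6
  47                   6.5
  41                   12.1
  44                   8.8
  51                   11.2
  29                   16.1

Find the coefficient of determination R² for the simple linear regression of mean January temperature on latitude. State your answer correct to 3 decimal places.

0.780

n = 8, Σx = 322, Σy = 92.9, Σxy = 3424.5, Σx² = 13672, Σy² = 1257.19
Sxx = Σx² − (Σx)²/n = 13672 − 12960.5 = 711.5
Sxy = Σxy − (Σx)(Σy)/n = 3424.5 − 3739.225 = -314.725
Syy = Σy² − (Σy)²/n = 1257.19 − 1078.80125 = 178.38875
R² = Sxy²/(Sxx·Syy) = (-314.725)²/(711.5·178.38875) = 0.780405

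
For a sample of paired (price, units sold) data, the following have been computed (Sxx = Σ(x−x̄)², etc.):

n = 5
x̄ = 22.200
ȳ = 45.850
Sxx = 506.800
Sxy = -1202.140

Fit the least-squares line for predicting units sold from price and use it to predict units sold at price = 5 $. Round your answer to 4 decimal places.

86.6488

b = Sxy/Sxx = -1202.14/506.8 = -2.372021
a = ȳ − b·x̄ = 45.85 − (-2.372021)·22.2 = 98.508856
ŷ(5) = a + b·5 = 98.508856 + (-2.372021)·5 = 86.648753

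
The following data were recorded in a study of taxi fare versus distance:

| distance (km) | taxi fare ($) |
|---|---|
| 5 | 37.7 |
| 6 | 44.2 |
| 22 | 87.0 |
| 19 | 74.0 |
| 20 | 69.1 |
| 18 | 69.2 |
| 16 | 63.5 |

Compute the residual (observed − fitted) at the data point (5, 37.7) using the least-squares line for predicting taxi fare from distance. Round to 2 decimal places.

n = 7, Σx = 106, Σy = 444.7, Σxy = 7417.3, Σx² = 1886
Sxx = Σx² − (Σx)²/n = 1886 − 1605.142857 = 280.857143
Sxy = Σxy − (Σx)(Σy)/n = 7417.3 − 6734.028571 = 683.271429
b = Sxy/Sxx = 683.271429/280.857143 = 2.432808
a = ȳ − b·x̄ = 63.528571 − 2.432808·15.142857 = 26.688911
ŷ(5) = 26.688911 + 2.432808·5 = 38.852950
residual = y − ŷ = 37.7 − 38.852950 = -1.152950

-1.15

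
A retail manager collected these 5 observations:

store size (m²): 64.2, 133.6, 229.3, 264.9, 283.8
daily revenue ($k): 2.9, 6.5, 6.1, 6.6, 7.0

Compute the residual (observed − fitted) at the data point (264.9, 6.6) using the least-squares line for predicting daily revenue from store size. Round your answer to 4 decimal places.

-0.2395

n = 5, Σx = 975.8, Σy = 29.1, Σxy = 6188.25, Σx² = 225263.54
Sxx = Σx² − (Σx)²/n = 225263.54 − 190437.128 = 34826.412
Sxy = Σxy − (Σx)(Σy)/n = 6188.25 − 5679.156 = 509.094
b = Sxy/Sxx = 509.094/34826.412 = 0.014618
a = ȳ − b·x̄ = 5.82 − 0.014618·195.16 = 2.967143
ŷ(264.9) = 2.967143 + 0.014618·264.9 = 6.839462
residual = y − ŷ = 6.6 − 6.839462 = -0.239462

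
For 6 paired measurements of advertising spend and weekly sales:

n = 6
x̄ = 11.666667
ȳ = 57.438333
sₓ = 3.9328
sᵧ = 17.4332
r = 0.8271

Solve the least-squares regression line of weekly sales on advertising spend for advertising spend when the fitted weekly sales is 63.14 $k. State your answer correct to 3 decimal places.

b = r · sᵧ/sₓ = 0.8271 · 17.4332/3.9328 = 3.666345
a = ȳ − b·x̄ = 57.438333 − 3.666345·11.666667 = 14.664312
Set a + b·x = 63.14: x = (63.14 − 14.664312) / 3.666345 = 13.221804

13.222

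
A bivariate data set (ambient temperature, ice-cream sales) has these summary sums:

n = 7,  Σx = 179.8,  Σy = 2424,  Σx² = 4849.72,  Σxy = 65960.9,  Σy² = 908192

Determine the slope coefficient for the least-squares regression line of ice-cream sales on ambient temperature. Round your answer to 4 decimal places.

Sxx = Σx² − (Σx)²/n = 4849.72 − 4618.291429 = 231.428571
Sxy = Σxy − (Σx)(Σy)/n = 65960.9 − 62262.171429 = 3698.728571
b = Sxy/Sxx = 3698.728571/231.428571 = 15.982160

15.9822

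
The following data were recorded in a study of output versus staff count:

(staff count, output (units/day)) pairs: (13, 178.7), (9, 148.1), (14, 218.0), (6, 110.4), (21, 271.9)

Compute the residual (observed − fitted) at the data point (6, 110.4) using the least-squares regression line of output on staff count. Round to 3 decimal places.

-3.562

n = 5, Σx = 63, Σy = 927.1, Σxy = 13080.3, Σx² = 923
Sxx = Σx² − (Σx)²/n = 923 − 793.8 = 129.2
Sxy = Σxy − (Σx)(Σy)/n = 13080.3 − 11681.46 = 1398.84
b = Sxy/Sxx = 1398.84/129.2 = 10.826935
a = ȳ − b·x̄ = 185.42 − 10.826935·12.6 = 49.000619
ŷ(6) = 49.000619 + 10.826935·6 = 113.962229
residual = y − ŷ = 110.4 − 113.962229 = -3.562229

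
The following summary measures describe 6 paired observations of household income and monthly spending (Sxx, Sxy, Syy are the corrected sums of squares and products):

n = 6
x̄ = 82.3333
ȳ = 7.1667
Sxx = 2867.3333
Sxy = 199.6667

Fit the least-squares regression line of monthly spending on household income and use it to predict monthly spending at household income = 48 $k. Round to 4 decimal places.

4.7759

b = Sxy/Sxx = 199.6667/2867.3333 = 0.069635
a = ȳ − b·x̄ = 7.1667 − 0.069635·82.3333 = 1.433422
ŷ(48) = a + b·48 = 1.433422 + 0.069635·48 = 4.775901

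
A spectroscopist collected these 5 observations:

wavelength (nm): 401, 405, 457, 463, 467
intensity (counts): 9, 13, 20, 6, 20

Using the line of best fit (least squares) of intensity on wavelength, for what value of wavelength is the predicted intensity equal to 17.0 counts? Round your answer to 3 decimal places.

n = 5, Σx = 2193, Σy = 68, Σxy = 30132, Σx² = 966133
Sxx = Σx² − (Σx)²/n = 966133 − 961849.8 = 4283.2
Sxy = Σxy − (Σx)(Σy)/n = 30132 − 29824.8 = 307.2
b = Sxy/Sxx = 307.2/4283.2 = 0.071722
a = ȳ − b·x̄ = 13.6 − 0.071722·438.6 = -17.857303
Set a + b·x = 17.0: x = (17.0 − (-17.857303)) / 0.071722 = 486.005208

486.005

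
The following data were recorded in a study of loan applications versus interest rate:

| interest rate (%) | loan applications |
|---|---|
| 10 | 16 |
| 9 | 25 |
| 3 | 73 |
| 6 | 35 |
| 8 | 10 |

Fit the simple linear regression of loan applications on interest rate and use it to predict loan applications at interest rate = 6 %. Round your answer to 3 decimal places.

41.571

n = 5, Σx = 36, Σy = 159, Σxy = 894, Σx² = 290
Sxx = Σx² − (Σx)²/n = 290 − 259.2 = 30.8
Sxy = Σxy − (Σx)(Σy)/n = 894 − 1144.8 = -250.8
b = Sxy/Sxx = -250.8/30.8 = -8.142857
a = ȳ − b·x̄ = 31.8 − (-8.142857)·7.2 = 90.428571
ŷ(6) = a + b·6 = 90.428571 + (-8.142857)·6 = 41.571429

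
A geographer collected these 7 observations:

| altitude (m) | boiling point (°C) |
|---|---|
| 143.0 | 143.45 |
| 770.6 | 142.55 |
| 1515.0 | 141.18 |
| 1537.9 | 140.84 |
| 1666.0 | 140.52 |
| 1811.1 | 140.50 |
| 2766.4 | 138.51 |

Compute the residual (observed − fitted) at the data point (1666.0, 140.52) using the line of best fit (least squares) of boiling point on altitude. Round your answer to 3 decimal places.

-0.162

n = 7, Σx = 10210, Σy = 987.55, Σxy = 1432587.85, Σx² = 18983242.94
Sxx = Σx² − (Σx)²/n = 18983242.94 − 14892014.285714 = 4091228.654286
Sxy = Σxy − (Σx)(Σy)/n = 1432587.85 − 1440412.214286 = -7824.364286
b = Sxy/Sxx = -7824.364286/4091228.654286 = -0.001912
a = ȳ − b·x̄ = 141.078571 − (-0.001912)·1458.571429 = 143.868050
ŷ(1666.0) = 143.868050 + (-0.001912)·1666 = 140.681870
residual = y − ŷ = 140.52 − 140.681870 = -0.161870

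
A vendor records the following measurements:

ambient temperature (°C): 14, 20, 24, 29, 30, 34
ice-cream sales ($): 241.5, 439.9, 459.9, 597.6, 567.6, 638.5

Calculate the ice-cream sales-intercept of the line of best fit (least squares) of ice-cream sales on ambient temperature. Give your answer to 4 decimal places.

n = 6, Σx = 151, Σy = 2945, Σxy = 79284, Σx² = 4069
Sxx = Σx² − (Σx)²/n = 4069 − 3800.166667 = 268.833333
Sxy = Σxy − (Σx)(Σy)/n = 79284 − 74115.833333 = 5168.166667
b = Sxy/Sxx = 5168.166667/268.833333 = 19.224427
a = ȳ − b·x̄ = 490.833333 − 19.224427·25.166667 = 7.018599

7.0186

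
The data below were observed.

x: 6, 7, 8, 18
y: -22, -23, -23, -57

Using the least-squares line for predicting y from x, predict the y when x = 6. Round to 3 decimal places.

n = 4, Σx = 39, Σy = -125, Σxy = -1503, Σx² = 473
Sxx = Σx² − (Σx)²/n = 473 − 380.25 = 92.75
Sxy = Σxy − (Σx)(Σy)/n = -1503 − (-1218.75) = -284.25
b = Sxy/Sxx = -284.25/92.75 = -3.064690
a = ȳ − b·x̄ = -31.25 − (-3.064690)·9.75 = -1.369272
ŷ(6) = a + b·6 = -1.369272 + (-3.064690)·6 = -19.757412

-19.757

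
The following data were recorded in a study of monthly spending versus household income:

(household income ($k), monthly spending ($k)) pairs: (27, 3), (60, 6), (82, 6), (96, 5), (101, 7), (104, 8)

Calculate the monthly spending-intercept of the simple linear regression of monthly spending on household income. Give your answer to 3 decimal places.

n = 6, Σx = 470, Σy = 35, Σxy = 2952, Σx² = 41286
Sxx = Σx² − (Σx)²/n = 41286 − 36816.666667 = 4469.333333
Sxy = Σxy − (Σx)(Σy)/n = 2952 − 2741.666667 = 210.333333
b = Sxy/Sxx = 210.333333/4469.333333 = 0.047061
a = ȳ − b·x̄ = 5.833333 − 0.047061·78.333333 = 2.146853

2.147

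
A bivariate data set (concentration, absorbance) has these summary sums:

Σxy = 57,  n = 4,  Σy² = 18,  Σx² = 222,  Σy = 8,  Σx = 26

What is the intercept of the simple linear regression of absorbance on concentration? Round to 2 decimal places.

1.39

Sxx = Σx² − (Σx)²/n = 222 − 169 = 53
Sxy = Σxy − (Σx)(Σy)/n = 57 − 52 = 5
b = Sxy/Sxx = 5/53 = 0.094340
a = ȳ − b·x̄ = 2 − 0.094340·6.5 = 1.386792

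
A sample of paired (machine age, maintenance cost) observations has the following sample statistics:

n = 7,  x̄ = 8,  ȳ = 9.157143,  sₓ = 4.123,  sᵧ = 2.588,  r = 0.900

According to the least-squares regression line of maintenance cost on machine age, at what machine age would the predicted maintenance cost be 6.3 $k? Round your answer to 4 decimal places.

2.9425

b = r · sᵧ/sₓ = 0.9 · 2.588/4.123 = 0.564928
a = ȳ − b·x̄ = 9.157143 − 0.564928·8 = 4.637715
Set a + b·x = 6.3: x = (6.3 − 4.637715) / 0.564928 = 2.942469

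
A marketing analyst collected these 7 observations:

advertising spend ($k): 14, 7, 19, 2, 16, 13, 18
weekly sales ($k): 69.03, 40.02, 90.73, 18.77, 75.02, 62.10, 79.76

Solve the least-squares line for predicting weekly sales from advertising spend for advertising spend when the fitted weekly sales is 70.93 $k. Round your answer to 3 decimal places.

n = 7, Σx = 89, Σy = 435.43, Σxy = 6451.27, Σx² = 1359
Sxx = Σx² − (Σx)²/n = 1359 − 1131.571429 = 227.428571
Sxy = Σxy − (Σx)(Σy)/n = 6451.27 − 5536.181429 = 915.088571
b = Sxy/Sxx = 915.088571/227.428571 = 4.023631
a = ȳ − b·x̄ = 62.204286 − 4.023631·12.714286 = 11.046696
Set a + b·x = 70.93: x = (70.93 − 11.046696) / 4.023631 = 14.882903

14.883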